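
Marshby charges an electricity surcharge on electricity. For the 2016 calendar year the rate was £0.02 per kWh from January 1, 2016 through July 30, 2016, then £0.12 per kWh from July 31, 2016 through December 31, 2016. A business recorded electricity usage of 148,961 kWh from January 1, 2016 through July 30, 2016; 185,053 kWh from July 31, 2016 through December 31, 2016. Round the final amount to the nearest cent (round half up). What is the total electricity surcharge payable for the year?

£25,185.58

January 1 – July 30, 2016: 148,961 kWh at £0.02/kWh → £2,979.22
July 31 – December 31, 2016: 185,053 kWh at £0.12/kWh → £22,206.36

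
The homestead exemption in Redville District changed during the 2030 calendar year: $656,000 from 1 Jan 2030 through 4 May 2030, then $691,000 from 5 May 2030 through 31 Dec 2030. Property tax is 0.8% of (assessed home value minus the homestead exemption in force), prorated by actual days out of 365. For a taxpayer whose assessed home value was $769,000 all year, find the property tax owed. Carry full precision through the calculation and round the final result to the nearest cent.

1 Jan – 4 May 2030: 124 days, exemption $656,000 → ($769,000 − $656,000) × 0.8% × 124/365 = $307.1123
5 May – 31 Dec 2030: 241 days, exemption $691,000 → ($769,000 − $691,000) × 0.8% × 241/365 = $412.0110
Total = $719.1233

$719.12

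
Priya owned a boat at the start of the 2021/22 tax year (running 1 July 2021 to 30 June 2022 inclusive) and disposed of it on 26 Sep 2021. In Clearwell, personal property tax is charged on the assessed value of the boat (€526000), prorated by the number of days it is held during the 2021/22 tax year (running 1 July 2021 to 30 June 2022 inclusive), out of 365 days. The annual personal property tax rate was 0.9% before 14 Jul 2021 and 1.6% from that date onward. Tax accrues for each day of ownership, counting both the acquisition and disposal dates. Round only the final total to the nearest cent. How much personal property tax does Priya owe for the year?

1 Jul – 13 Jul 2021: 13 days at 0.9% → €526000 × 0.9% × 13/365 = €168.6082
14 Jul – 26 Sep 2021: 75 days at 1.6% → €526000 × 1.6% × 75/365 = €1729.3151
Total = €1897.9233

€1897.92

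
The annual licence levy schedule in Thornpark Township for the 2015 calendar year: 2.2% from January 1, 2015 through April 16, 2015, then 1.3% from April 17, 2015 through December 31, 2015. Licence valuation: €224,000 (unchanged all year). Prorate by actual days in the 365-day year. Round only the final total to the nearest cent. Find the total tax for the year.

January 1 – April 16, 2015: 106 days at 2.2% → €224,000 × 2.2% × 106/365 = €1,431.1452
April 17 – December 31, 2015: 259 days at 1.3% → €224,000 × 1.3% × 259/365 = €2,066.3233
Total = €3,497.4685

€3,497.47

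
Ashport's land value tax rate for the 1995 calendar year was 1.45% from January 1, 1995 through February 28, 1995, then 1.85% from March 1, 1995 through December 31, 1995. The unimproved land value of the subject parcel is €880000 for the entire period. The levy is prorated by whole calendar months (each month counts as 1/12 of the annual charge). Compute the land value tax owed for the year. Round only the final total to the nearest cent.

€15693.33

January 1 – February 28, 1995: 2 months at 1.45% → €880000 × 1.45% × 2/12 = €2126.6667
March 1 – December 31, 1995: 10 months at 1.85% → €880000 × 1.85% × 10/12 = €13566.6667
Total = €15693.3333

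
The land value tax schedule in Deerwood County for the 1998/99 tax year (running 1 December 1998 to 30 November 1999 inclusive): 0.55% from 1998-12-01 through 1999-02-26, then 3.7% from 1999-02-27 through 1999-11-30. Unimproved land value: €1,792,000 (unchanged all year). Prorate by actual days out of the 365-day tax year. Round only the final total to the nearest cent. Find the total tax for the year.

€52,694.62

1998-12-01 to 1999-02-26: 88 days at 0.55% → €1,792,000 × 0.55% × 88/365 = €2,376.2411
1999-02-27 to 1999-11-30: 277 days at 3.7% → €1,792,000 × 3.7% × 277/365 = €50,318.3781
Total = €52,694.6192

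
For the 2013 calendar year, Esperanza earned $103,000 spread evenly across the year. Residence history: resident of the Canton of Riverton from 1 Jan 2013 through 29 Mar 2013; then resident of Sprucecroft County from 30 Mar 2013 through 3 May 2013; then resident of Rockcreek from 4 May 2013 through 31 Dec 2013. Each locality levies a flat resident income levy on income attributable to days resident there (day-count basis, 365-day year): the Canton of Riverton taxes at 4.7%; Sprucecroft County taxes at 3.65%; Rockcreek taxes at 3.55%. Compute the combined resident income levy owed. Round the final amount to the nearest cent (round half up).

$3,951.95

The Canton of Riverton, 1 Jan – 29 Mar 2013: 88 days → $103,000 × 4.7% × 88/365 = $1,167.1452
Sprucecroft County, 30 Mar – 3 May 2013: 35 days → $103,000 × 3.65% × 35/365 = $360.5000
Rockcreek, 4 May – 31 Dec 2013: 242 days → $103,000 × 3.55% × 242/365 = $2,424.3096
Total = $3,951.9548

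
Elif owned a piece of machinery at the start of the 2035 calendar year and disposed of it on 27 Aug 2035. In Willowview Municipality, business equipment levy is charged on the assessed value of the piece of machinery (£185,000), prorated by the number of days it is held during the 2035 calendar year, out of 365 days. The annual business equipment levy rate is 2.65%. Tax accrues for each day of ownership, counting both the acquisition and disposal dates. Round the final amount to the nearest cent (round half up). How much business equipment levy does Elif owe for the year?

£3,210.13

Days held (1 Jan – 27 Aug 2035): 239 out of 365
Tax = £185,000 × 2.65% × 239/365 = £3,210.1301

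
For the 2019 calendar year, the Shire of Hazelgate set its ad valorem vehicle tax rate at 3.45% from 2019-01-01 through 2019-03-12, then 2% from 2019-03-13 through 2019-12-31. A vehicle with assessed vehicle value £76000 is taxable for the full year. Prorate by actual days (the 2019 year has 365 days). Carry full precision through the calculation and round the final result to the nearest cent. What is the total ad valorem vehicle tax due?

2019-01-01 to 2019-03-12: 71 days at 3.45% → £76000 × 3.45% × 71/365 = £510.0329
2019-03-13 to 2019-12-31: 294 days at 2% → £76000 × 2% × 294/365 = £1224.3288
Total = £1734.3616

£1734.36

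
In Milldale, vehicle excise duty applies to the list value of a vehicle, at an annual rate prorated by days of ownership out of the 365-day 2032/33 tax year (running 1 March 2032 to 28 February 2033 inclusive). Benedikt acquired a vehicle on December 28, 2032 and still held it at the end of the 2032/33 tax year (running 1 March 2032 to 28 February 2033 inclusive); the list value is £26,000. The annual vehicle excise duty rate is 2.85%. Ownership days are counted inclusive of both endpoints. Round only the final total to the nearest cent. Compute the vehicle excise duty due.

Days held (December 28, 2032 – February 28, 2033): 63 out of 365
Tax = £26,000 × 2.85% × 63/365 = £127.8986

£127.90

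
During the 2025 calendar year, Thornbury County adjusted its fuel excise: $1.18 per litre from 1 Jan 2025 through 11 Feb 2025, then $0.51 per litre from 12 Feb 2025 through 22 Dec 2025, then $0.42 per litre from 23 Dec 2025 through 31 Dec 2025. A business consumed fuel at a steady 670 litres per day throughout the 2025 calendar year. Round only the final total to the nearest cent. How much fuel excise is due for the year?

$143031.60

1 Jan – 11 Feb 2025: 42 days × 670 litres/day = 28,140 litres at $1.18/litre → $33205.20
12 Feb – 22 Dec 2025: 314 days × 670 litres/day = 210,380 litres at $0.51/litre → $107293.80
23 Dec – 31 Dec 2025: 9 days × 670 litres/day = 6,030 litres at $0.42/litre → $2532.60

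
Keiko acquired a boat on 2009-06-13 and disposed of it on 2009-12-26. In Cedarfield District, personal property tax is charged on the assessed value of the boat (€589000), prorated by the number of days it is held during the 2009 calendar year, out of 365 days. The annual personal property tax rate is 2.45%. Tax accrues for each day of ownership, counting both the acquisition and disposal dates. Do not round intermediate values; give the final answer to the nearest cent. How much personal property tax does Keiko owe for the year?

€7788.52

Days held (2009-06-13 to 2009-12-26): 197 out of 365
Tax = €589000 × 2.45% × 197/365 = €7788.5164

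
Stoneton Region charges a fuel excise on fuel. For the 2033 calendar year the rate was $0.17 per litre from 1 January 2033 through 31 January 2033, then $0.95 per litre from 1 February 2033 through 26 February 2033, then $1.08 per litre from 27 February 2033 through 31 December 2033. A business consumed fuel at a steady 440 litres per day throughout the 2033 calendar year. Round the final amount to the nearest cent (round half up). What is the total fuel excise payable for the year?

1 January – 31 January 2033: 31 days × 440 litres/day = 13,640 litres at $0.17/litre → $2318.80
1 February – 26 February 2033: 26 days × 440 litres/day = 11,440 litres at $0.95/litre → $10868.00
27 February – 31 December 2033: 308 days × 440 litres/day = 135,520 litres at $1.08/litre → $146361.60

$159548.40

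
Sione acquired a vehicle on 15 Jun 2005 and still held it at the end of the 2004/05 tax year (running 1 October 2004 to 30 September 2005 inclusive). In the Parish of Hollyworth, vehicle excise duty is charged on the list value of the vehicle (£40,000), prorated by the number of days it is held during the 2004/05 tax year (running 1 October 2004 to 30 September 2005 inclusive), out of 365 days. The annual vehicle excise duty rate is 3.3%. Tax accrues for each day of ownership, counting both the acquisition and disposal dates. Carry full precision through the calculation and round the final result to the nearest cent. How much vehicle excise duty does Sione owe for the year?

Days held (15 Jun – 30 Sep 2005): 108 out of 365
Tax = £40,000 × 3.3% × 108/365 = £390.5753

£390.58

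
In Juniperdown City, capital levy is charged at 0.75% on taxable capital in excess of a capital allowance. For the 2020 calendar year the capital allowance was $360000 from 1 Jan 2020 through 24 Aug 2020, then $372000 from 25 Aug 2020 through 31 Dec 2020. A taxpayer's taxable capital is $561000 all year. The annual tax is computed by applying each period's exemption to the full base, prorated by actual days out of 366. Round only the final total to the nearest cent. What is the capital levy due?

1 Jan – 24 Aug 2020: 237 days, exemption $360000 → ($561000 − $360000) × 0.75% × 237/366 = $976.1680
25 Aug – 31 Dec 2020: 129 days, exemption $372000 → ($561000 − $372000) × 0.75% × 129/366 = $499.6107
Total = $1475.7787

$1475.78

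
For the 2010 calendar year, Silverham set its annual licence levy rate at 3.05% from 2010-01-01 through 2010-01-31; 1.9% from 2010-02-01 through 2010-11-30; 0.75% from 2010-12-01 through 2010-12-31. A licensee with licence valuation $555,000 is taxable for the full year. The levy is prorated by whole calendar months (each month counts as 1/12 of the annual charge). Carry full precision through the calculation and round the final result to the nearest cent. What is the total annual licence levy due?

2010-01-01 to 2010-01-31: 1 month at 3.05% → $555,000 × 3.05% × 1/12 = $1,410.6250
2010-02-01 to 2010-11-30: 10 months at 1.9% → $555,000 × 1.9% × 10/12 = $8,787.5000
2010-12-01 to 2010-12-31: 1 month at 0.75% → $555,000 × 0.75% × 1/12 = $346.8750
Total = $10,545.0000

$10,545.00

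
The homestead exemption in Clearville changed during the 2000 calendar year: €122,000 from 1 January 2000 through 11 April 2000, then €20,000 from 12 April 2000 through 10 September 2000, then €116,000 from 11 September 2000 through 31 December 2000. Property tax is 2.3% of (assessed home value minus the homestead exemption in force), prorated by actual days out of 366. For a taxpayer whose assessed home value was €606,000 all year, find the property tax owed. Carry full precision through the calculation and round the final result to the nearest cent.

€12,148.52

1 January – 11 April 2000: 102 days, exemption €122,000 → (€606,000 − €122,000) × 2.3% × 102/366 = €3,102.3607
12 April – 10 September 2000: 152 days, exemption €20,000 → (€606,000 − €20,000) × 2.3% × 152/366 = €5,597.4208
11 September – 31 December 2000: 112 days, exemption €116,000 → (€606,000 − €116,000) × 2.3% × 112/366 = €3,448.7432
Total = €12,148.5246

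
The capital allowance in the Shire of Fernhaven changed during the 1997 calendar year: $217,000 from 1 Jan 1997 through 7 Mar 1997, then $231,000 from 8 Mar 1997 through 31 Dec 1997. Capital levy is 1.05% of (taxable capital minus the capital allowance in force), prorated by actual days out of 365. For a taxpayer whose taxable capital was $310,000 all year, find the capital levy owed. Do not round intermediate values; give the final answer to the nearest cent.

1 Jan – 7 Mar 1997: 66 days, exemption $217,000 → ($310,000 − $217,000) × 1.05% × 66/365 = $176.5726
8 Mar – 31 Dec 1997: 299 days, exemption $231,000 → ($310,000 − $231,000) × 1.05% × 299/365 = $679.5082
Total = $856.0808

$856.08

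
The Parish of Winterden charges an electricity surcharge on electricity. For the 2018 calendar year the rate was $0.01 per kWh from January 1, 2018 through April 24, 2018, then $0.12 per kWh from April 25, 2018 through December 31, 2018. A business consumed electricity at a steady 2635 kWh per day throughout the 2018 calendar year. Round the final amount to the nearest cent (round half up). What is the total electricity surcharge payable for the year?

$82,370.10

January 1 – April 24, 2018: 114 days × 2635 kWh/day = 300,390 kWh at $0.01/kWh → $3,003.90
April 25 – December 31, 2018: 251 days × 2635 kWh/day = 661,385 kWh at $0.12/kWh → $79,366.20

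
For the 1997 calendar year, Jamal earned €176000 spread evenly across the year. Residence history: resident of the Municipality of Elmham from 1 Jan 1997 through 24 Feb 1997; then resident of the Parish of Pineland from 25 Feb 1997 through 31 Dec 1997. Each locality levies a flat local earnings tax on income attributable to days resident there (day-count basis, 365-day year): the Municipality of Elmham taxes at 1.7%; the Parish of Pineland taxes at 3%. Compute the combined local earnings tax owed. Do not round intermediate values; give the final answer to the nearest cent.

The Municipality of Elmham, 1 Jan – 24 Feb 1997: 55 days → €176000 × 1.7% × 55/365 = €450.8493
The Parish of Pineland, 25 Feb – 31 Dec 1997: 310 days → €176000 × 3% × 310/365 = €4484.3836
Total = €4935.2329

€4935.23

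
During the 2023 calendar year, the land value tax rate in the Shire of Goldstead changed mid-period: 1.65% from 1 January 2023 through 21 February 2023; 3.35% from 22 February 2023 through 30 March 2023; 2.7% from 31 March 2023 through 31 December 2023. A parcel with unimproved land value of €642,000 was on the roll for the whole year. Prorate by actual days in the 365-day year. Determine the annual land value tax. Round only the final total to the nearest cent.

1 January – 21 February 2023: 52 days at 1.65% → €642,000 × 1.65% × 52/365 = €1,509.1397
22 February – 30 March 2023: 37 days at 3.35% → €642,000 × 3.35% × 37/365 = €2,180.1616
31 March – 31 December 2023: 276 days at 2.7% → €642,000 × 2.7% × 276/365 = €13,107.3534
Total = €16,796.6548

€16,796.65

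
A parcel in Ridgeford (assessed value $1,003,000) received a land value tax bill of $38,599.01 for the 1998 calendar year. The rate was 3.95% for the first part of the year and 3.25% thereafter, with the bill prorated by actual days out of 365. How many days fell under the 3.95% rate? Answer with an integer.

Let d = days at the first rate; then 365 − d days at the second rate.
$1,003,000 × [3.95%·d + 3.25%·(365−d)] / 365 = $38,599.01
Solving gives d = 312, so the new rate took effect on 9 November 1998.

312 days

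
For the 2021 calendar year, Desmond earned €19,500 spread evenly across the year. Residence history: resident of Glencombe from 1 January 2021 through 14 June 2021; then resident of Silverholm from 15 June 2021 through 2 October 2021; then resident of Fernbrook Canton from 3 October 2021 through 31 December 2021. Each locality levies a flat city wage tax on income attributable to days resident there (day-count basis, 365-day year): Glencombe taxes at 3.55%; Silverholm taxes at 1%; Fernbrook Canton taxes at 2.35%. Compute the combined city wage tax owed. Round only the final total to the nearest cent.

€484.70

Glencombe, 1 January – 14 June 2021: 165 days → €19,500 × 3.55% × 165/365 = €312.9349
Silverholm, 15 June – 2 October 2021: 110 days → €19,500 × 1% × 110/365 = €58.7671
Fernbrook Canton, 3 October – 31 December 2021: 90 days → €19,500 × 2.35% × 90/365 = €112.9932
Total = €484.6952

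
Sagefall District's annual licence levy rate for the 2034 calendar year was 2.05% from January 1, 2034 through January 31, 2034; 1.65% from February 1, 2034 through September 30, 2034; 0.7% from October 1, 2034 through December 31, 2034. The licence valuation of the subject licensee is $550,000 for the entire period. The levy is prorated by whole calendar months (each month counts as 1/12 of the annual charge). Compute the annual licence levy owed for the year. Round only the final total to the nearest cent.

January 1 – January 31, 2034: 1 month at 2.05% → $550,000 × 2.05% × 1/12 = $939.5833
February 1 – September 30, 2034: 8 months at 1.65% → $550,000 × 1.65% × 8/12 = $6,050.0000
October 1 – December 31, 2034: 3 months at 0.7% → $550,000 × 0.7% × 3/12 = $962.5000
Total = $7,952.0833

$7,952.08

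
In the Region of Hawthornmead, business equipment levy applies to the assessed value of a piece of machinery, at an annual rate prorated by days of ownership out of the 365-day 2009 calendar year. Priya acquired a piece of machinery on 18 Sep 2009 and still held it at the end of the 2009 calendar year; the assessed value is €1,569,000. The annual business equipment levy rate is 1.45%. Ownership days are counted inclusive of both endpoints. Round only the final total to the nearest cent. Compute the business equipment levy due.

Days held (18 Sep – 31 Dec 2009): 105 out of 365
Tax = €1,569,000 × 1.45% × 105/365 = €6,544.6644

€6,544.66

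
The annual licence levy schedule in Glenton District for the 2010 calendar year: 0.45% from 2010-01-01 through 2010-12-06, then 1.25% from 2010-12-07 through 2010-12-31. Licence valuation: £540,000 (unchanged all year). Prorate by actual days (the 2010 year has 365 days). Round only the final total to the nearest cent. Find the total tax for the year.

2010-01-01 to 2010-12-06: 340 days at 0.45% → £540,000 × 0.45% × 340/365 = £2,263.5616
2010-12-07 to 2010-12-31: 25 days at 1.25% → £540,000 × 1.25% × 25/365 = £462.3288
Total = £2,725.8904

£2,725.89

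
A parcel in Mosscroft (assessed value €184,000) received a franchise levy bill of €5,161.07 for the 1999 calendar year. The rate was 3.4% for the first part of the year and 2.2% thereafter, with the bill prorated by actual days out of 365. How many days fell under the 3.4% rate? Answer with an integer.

184 days

Let d = days at the first rate; then 365 − d days at the second rate.
€184,000 × [3.4%·d + 2.2%·(365−d)] / 365 = €5,161.07
Solving gives d = 184, so the new rate took effect on 4 Jul 1999.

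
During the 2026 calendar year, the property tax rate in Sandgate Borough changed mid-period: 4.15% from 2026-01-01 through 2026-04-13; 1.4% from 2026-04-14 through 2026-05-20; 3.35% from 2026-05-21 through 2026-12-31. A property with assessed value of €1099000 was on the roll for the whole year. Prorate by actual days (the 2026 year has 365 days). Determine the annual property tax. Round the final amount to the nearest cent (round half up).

2026-01-01 to 2026-04-13: 103 days at 4.15% → €1099000 × 4.15% × 103/365 = €12870.3438
2026-04-14 to 2026-05-20: 37 days at 1.4% → €1099000 × 1.4% × 37/365 = €1559.6767
2026-05-21 to 2026-12-31: 225 days at 3.35% → €1099000 × 3.35% × 225/365 = €22695.1027
Total = €37125.1233

€37125.12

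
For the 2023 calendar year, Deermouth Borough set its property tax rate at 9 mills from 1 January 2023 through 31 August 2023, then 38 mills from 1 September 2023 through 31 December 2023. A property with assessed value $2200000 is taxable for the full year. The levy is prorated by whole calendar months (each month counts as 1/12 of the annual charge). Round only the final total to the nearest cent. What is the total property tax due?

1 January – 31 August 2023: 8 months at 9 mills → $2200000 × 0.9% × 8/12 = $13200.0000
1 September – 31 December 2023: 4 months at 38 mills → $2200000 × 3.8% × 4/12 = $27866.6667
Total = $41066.6667

$41066.67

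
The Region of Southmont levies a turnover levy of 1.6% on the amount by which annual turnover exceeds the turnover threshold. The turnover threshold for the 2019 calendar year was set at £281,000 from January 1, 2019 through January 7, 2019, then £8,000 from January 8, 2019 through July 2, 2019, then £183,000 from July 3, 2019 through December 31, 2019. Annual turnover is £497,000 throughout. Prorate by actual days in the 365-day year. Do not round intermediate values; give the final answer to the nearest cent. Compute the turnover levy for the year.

January 1 – January 7, 2019: 7 days, exemption £281,000 → (£497,000 − £281,000) × 1.6% × 7/365 = £66.2795
January 8 – July 2, 2019: 176 days, exemption £8,000 → (£497,000 − £8,000) × 1.6% × 176/365 = £3,772.6685
July 3 – December 31, 2019: 182 days, exemption £183,000 → (£497,000 − £183,000) × 1.6% × 182/365 = £2,505.1178
Total = £6,344.0658

£6,344.07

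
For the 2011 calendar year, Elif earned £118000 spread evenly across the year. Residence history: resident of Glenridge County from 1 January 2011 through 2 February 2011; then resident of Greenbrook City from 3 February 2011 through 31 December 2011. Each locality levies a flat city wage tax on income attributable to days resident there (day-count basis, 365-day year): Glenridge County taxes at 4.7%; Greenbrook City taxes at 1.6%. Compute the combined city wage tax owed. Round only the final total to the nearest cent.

£2218.72

Glenridge County, 1 January – 2 February 2011: 33 days → £118000 × 4.7% × 33/365 = £501.4192
Greenbrook City, 3 February – 31 December 2011: 332 days → £118000 × 1.6% × 332/365 = £1717.3041
Total = £2218.7233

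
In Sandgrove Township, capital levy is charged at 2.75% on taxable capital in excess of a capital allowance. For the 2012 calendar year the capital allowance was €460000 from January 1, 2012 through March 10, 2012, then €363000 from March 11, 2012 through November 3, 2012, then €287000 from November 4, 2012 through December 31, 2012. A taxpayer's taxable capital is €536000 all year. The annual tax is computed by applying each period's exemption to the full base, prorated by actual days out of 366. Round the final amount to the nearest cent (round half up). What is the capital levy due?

€4578.52

January 1 – March 10, 2012: 70 days, exemption €460000 → (€536000 − €460000) × 2.75% × 70/366 = €399.7268
March 11 – November 3, 2012: 238 days, exemption €363000 → (€536000 − €363000) × 2.75% × 238/366 = €3093.6749
November 4 – December 31, 2012: 58 days, exemption €287000 → (€536000 − €287000) × 2.75% × 58/366 = €1085.1230
Total = €4578.5246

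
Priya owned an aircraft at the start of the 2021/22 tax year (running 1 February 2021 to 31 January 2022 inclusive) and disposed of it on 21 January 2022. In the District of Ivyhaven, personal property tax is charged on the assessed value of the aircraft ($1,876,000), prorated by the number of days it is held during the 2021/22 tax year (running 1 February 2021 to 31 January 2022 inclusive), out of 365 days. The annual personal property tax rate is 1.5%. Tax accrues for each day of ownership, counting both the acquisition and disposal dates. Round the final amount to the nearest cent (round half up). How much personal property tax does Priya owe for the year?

Days held (1 February 2021 – 21 January 2022): 355 out of 365
Tax = $1,876,000 × 1.5% × 355/365 = $27,369.0411

$27,369.04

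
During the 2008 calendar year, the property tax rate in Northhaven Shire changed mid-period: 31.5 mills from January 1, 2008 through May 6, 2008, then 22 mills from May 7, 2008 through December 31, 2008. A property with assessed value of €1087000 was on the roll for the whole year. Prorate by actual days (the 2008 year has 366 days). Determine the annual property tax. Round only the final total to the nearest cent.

€27497.24

January 1 – May 6, 2008: 127 days at 31.5 mills → €1087000 × 3.15% × 127/366 = €11881.2664
May 7 – December 31, 2008: 239 days at 22 mills → €1087000 × 2.2% × 239/366 = €15615.9727
Total = €27497.2391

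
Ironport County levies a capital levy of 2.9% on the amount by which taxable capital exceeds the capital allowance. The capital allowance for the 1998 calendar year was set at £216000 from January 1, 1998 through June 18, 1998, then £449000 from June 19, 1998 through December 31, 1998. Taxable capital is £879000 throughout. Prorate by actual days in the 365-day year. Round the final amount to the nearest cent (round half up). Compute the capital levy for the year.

January 1 – June 18, 1998: 169 days, exemption £216000 → (£879000 − £216000) × 2.9% × 169/365 = £8902.3644
June 19 – December 31, 1998: 196 days, exemption £449000 → (£879000 − £449000) × 2.9% × 196/365 = £6696.2192
Total = £15598.5836

£15598.58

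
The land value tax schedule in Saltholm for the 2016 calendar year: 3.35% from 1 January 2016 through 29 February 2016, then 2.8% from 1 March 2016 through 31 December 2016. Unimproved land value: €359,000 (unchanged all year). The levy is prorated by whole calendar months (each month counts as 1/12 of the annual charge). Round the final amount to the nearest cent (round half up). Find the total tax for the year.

€10,381.08

1 January – 29 February 2016: 2 months at 3.35% → €359,000 × 3.35% × 2/12 = €2,004.4167
1 March – 31 December 2016: 10 months at 2.8% → €359,000 × 2.8% × 10/12 = €8,376.6667
Total = €10,381.0833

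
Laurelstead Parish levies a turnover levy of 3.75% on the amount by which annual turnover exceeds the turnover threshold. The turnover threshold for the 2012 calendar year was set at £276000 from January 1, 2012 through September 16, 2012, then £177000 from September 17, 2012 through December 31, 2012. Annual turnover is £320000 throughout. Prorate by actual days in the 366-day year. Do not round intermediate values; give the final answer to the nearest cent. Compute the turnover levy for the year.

£2725.20

January 1 – September 16, 2012: 260 days, exemption £276000 → (£320000 − £276000) × 3.75% × 260/366 = £1172.1311
September 17 – December 31, 2012: 106 days, exemption £177000 → (£320000 − £177000) × 3.75% × 106/366 = £1553.0738
Total = £2725.2049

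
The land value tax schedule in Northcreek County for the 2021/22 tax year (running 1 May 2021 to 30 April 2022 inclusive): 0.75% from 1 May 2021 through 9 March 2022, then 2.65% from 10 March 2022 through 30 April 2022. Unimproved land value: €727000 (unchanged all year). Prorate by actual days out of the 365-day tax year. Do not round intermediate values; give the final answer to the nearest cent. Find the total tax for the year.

€7420.38

1 May 2021 – 9 March 2022: 313 days at 0.75% → €727000 × 0.75% × 313/365 = €4675.7055
10 March – 30 April 2022: 52 days at 2.65% → €727000 × 2.65% × 52/365 = €2744.6740
Total = €7420.3795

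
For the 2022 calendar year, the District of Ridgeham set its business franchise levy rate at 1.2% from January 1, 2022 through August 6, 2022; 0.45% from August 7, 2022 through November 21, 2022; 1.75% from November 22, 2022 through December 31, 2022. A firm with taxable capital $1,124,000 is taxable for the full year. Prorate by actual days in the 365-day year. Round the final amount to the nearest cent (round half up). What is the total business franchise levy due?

$11,694.22

January 1 – August 6, 2022: 218 days at 1.2% → $1,124,000 × 1.2% × 218/365 = $8,055.8466
August 7 – November 21, 2022: 107 days at 0.45% → $1,124,000 × 0.45% × 107/365 = $1,482.7562
November 22 – December 31, 2022: 40 days at 1.75% → $1,124,000 × 1.75% × 40/365 = $2,155.6164
Total = $11,694.2192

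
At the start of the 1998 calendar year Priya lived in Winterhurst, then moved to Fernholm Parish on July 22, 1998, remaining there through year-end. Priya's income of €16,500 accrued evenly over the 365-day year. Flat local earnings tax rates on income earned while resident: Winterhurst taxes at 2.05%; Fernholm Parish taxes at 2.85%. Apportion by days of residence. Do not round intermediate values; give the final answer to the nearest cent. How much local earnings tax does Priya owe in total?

Winterhurst, January 1 – July 21, 1998: 202 days → €16,500 × 2.05% × 202/365 = €187.1959
Fernholm Parish, July 22 – December 31, 1998: 163 days → €16,500 × 2.85% × 163/365 = €210.0021
Total = €397.1979

€397.20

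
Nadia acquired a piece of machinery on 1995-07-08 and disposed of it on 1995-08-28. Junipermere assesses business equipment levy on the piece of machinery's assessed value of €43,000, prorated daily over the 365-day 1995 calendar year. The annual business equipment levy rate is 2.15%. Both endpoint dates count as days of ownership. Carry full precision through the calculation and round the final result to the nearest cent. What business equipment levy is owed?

Days held (1995-07-08 to 1995-08-28): 52 out of 365
Tax = €43,000 × 2.15% × 52/365 = €131.7096

€131.71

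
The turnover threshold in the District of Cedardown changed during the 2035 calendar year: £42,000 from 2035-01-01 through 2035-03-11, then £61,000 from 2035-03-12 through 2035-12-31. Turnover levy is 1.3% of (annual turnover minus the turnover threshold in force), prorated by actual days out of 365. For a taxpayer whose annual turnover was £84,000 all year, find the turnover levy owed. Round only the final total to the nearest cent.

£346.37

2035-01-01 to 2035-03-11: 70 days, exemption £42,000 → (£84,000 − £42,000) × 1.3% × 70/365 = £104.7123
2035-03-12 to 2035-12-31: 295 days, exemption £61,000 → (£84,000 − £61,000) × 1.3% × 295/365 = £241.6575
Total = £346.3699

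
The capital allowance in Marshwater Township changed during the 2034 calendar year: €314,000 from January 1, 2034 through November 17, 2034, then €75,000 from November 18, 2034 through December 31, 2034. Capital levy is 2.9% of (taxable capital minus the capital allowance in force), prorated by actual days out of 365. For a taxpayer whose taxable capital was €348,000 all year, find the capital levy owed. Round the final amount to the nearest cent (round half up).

January 1 – November 17, 2034: 321 days, exemption €314,000 → (€348,000 − €314,000) × 2.9% × 321/365 = €867.1397
November 18 – December 31, 2034: 44 days, exemption €75,000 → (€348,000 − €75,000) × 2.9% × 44/365 = €954.3781
Total = €1,821.5178

€1,821.52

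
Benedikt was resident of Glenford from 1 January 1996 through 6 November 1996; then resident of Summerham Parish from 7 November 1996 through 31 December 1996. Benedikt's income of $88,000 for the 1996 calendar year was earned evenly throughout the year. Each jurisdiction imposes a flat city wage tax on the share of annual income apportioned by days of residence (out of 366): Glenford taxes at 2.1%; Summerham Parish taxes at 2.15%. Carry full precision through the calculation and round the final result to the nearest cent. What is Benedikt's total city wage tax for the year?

$1,854.61

Glenford, 1 January – 6 November 1996: 311 days → $88,000 × 2.1% × 311/366 = $1,570.2951
Summerham Parish, 7 November – 31 December 1996: 55 days → $88,000 × 2.15% × 55/366 = $284.3169
Total = $1,854.6120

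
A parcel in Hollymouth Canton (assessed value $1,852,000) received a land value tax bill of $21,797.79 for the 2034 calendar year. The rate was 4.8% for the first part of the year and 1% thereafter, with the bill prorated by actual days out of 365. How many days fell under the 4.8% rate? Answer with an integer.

17 days

Let d = days at the first rate; then 365 − d days at the second rate.
$1,852,000 × [4.8%·d + 1%·(365−d)] / 365 = $21,797.79
Solving gives d = 17, so the new rate took effect on January 18, 2034.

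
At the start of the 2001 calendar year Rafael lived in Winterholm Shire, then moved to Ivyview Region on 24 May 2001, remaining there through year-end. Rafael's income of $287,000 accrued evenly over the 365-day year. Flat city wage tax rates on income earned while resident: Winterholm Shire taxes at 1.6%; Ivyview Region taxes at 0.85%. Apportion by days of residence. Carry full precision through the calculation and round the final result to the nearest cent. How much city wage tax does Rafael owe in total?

Winterholm Shire, 1 January – 23 May 2001: 143 days → $287,000 × 1.6% × 143/365 = $1,799.0575
Ivyview Region, 24 May – 31 December 2001: 222 days → $287,000 × 0.85% × 222/365 = $1,483.7507
Total = $3,282.8082

$3,282.81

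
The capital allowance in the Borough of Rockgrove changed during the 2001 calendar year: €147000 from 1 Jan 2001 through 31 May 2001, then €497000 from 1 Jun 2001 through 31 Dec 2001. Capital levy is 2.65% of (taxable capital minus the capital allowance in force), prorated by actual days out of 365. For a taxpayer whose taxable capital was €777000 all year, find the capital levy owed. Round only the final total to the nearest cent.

€11257.05

1 Jan – 31 May 2001: 151 days, exemption €147000 → (€777000 − €147000) × 2.65% × 151/365 = €6906.6986
1 Jun – 31 Dec 2001: 214 days, exemption €497000 → (€777000 − €497000) × 2.65% × 214/365 = €4350.3562
Total = €11257.0548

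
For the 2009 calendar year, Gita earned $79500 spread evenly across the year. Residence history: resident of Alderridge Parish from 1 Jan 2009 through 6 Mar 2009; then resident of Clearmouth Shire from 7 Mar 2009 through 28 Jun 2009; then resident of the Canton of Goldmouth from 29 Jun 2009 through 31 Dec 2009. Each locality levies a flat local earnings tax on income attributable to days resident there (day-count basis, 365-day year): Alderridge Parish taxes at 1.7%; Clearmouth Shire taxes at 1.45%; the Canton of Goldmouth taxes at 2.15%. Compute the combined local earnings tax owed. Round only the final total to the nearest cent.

Alderridge Parish, 1 Jan – 6 Mar 2009: 65 days → $79500 × 1.7% × 65/365 = $240.6781
Clearmouth Shire, 7 Mar – 28 Jun 2009: 114 days → $79500 × 1.45% × 114/365 = $360.0370
The Canton of Goldmouth, 29 Jun – 31 Dec 2009: 186 days → $79500 × 2.15% × 186/365 = $871.0151
Total = $1471.7301

$1471.73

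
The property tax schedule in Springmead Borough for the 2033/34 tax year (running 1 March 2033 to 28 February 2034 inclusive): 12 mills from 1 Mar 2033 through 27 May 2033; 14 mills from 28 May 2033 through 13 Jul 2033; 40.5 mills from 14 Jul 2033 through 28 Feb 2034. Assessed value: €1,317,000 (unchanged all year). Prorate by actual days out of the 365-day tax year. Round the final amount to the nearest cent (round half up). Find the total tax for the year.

€39,795.05

1 Mar – 27 May 2033: 88 days at 12 mills → €1,317,000 × 1.2% × 88/365 = €3,810.2795
28 May – 13 Jul 2033: 47 days at 14 mills → €1,317,000 × 1.4% × 47/365 = €2,374.2082
14 Jul 2033 – 28 Feb 2034: 230 days at 40.5 mills → €1,317,000 × 4.05% × 230/365 = €33,610.5616
Total = €39,795.0493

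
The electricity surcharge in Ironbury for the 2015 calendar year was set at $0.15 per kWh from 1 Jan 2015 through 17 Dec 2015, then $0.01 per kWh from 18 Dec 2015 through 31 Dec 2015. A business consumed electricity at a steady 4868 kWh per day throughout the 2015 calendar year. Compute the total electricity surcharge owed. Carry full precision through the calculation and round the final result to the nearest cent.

1 Jan – 17 Dec 2015: 351 days × 4868 kWh/day = 1,708,668 kWh at $0.15/kWh → $256300.20
18 Dec – 31 Dec 2015: 14 days × 4868 kWh/day = 68,152 kWh at $0.01/kWh → $681.52

$256981.72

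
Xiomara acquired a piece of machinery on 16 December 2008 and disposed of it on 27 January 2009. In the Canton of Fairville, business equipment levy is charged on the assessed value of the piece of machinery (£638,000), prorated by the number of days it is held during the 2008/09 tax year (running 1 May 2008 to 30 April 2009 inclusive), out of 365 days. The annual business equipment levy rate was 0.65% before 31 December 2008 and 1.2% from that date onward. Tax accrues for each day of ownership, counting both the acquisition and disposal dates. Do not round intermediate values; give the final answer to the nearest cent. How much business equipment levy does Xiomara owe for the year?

16 December – 30 December 2008: 15 days at 0.65% → £638,000 × 0.65% × 15/365 = £170.4247
31 December 2008 – 27 January 2009: 28 days at 1.2% → £638,000 × 1.2% × 28/365 = £587.3096
Total = £757.7342

£757.73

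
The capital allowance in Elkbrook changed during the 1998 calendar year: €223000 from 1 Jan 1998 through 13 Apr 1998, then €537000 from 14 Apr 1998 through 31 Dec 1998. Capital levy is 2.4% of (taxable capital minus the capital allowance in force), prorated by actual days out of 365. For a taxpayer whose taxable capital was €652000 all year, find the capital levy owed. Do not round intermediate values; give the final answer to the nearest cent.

€4886.60

1 Jan – 13 Apr 1998: 103 days, exemption €223000 → (€652000 − €223000) × 2.4% × 103/365 = €2905.4466
14 Apr – 31 Dec 1998: 262 days, exemption €537000 → (€652000 − €537000) × 2.4% × 262/365 = €1981.1507
Total = €4886.5973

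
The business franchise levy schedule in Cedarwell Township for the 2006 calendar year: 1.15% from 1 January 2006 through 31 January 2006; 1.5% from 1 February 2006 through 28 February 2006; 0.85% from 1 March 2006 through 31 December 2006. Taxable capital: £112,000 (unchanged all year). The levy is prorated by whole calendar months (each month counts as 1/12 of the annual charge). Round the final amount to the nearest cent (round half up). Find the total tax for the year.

£1,040.67

1 January – 31 January 2006: 1 month at 1.15% → £112,000 × 1.15% × 1/12 = £107.3333
1 February – 28 February 2006: 1 month at 1.5% → £112,000 × 1.5% × 1/12 = £140.0000
1 March – 31 December 2006: 10 months at 0.85% → £112,000 × 0.85% × 10/12 = £793.3333
Total = £1,040.6667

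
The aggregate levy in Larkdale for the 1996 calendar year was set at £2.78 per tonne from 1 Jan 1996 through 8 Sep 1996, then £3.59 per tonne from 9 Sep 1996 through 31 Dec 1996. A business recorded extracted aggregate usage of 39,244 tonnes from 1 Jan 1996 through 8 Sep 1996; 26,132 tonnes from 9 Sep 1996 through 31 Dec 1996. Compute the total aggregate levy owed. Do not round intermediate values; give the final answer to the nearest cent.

1 Jan – 8 Sep 1996: 39,244 tonnes at £2.78/tonne → £109,098.32
9 Sep – 31 Dec 1996: 26,132 tonnes at £3.59/tonne → £93,813.88

£202,912.20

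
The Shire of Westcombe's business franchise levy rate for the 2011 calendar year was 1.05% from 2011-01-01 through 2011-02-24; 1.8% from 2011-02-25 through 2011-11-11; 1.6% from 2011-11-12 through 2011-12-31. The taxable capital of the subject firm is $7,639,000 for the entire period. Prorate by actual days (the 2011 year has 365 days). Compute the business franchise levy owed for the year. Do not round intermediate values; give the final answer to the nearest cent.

2011-01-01 to 2011-02-24: 55 days at 1.05% → $7,639,000 × 1.05% × 55/365 = $12,086.3630
2011-02-25 to 2011-11-11: 260 days at 1.8% → $7,639,000 × 1.8% × 260/365 = $97,946.6301
2011-11-12 to 2011-12-31: 50 days at 1.6% → $7,639,000 × 1.6% × 50/365 = $16,743.0137
Total = $126,776.0068

$126,776.01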